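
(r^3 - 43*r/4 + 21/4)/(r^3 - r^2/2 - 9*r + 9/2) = (r + 7/2)/(r + 3)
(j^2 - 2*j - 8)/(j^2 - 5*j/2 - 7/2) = 2*(-j^2 + 2*j + 8)/(-2*j^2 + 5*j + 7)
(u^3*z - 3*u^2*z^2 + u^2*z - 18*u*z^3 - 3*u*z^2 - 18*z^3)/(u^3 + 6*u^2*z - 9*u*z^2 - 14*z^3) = z*(u^3 - 3*u^2*z + u^2 - 18*u*z^2 - 3*u*z - 18*z^2)/(u^3 + 6*u^2*z - 9*u*z^2 - 14*z^3)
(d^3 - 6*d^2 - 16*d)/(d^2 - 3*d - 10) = d*(d - 8)/(d - 5)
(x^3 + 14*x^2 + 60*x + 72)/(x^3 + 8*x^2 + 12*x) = (x + 6)/x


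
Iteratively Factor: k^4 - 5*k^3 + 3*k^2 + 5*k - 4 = (k - 1)*(k^3 - 4*k^2 - k + 4) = (k - 4)*(k - 1)*(k^2 - 1) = (k - 4)*(k - 1)^2*(k + 1)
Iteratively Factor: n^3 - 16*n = (n + 4)*(n^2 - 4*n) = n*(n + 4)*(n - 4)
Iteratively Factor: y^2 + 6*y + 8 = (y + 4)*(y + 2)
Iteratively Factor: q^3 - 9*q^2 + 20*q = (q - 5)*(q^2 - 4*q) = q*(q - 5)*(q - 4)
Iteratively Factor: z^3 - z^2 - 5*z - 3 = (z + 1)*(z^2 - 2*z - 3) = (z - 3)*(z + 1)*(z + 1)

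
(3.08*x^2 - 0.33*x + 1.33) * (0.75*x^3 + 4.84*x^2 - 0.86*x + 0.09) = 2.31*x^5 + 14.6597*x^4 - 3.2485*x^3 + 6.9982*x^2 - 1.1735*x + 0.1197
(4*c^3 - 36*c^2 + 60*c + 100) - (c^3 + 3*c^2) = 3*c^3 - 39*c^2 + 60*c + 100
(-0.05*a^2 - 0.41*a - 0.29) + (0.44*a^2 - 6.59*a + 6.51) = 0.39*a^2 - 7.0*a + 6.22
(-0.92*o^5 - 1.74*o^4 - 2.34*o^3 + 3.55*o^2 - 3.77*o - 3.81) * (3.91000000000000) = -3.5972*o^5 - 6.8034*o^4 - 9.1494*o^3 + 13.8805*o^2 - 14.7407*o - 14.8971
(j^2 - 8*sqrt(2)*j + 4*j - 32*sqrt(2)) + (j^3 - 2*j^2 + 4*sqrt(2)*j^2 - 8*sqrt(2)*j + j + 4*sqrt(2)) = j^3 - j^2 + 4*sqrt(2)*j^2 - 16*sqrt(2)*j + 5*j - 28*sqrt(2)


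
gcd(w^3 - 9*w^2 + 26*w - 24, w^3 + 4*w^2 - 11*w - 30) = w - 3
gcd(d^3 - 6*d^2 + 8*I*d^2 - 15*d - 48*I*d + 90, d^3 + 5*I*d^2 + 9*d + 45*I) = d^2 + 8*I*d - 15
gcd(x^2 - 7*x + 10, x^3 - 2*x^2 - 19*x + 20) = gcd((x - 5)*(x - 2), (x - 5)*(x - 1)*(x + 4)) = x - 5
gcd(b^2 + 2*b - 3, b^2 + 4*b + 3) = b + 3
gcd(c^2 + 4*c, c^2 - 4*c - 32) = c + 4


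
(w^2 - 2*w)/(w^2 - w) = (w - 2)/(w - 1)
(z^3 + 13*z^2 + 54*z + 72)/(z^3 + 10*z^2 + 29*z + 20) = (z^2 + 9*z + 18)/(z^2 + 6*z + 5)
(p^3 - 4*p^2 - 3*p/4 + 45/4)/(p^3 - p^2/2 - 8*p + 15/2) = (2*p^2 - 3*p - 9)/(2*(p^2 + 2*p - 3))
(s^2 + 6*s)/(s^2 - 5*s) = (s + 6)/(s - 5)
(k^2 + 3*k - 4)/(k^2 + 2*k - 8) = (k - 1)/(k - 2)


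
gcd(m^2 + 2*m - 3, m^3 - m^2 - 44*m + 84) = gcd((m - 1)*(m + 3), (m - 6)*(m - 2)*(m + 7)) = 1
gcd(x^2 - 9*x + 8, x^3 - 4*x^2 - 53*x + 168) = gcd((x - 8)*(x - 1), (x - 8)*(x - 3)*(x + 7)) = x - 8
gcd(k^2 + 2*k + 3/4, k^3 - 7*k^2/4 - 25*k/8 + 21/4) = 1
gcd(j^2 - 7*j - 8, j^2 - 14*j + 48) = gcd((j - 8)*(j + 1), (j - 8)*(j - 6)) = j - 8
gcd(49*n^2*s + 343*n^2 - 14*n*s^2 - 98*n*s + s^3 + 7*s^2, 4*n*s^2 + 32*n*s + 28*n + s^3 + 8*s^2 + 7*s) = s + 7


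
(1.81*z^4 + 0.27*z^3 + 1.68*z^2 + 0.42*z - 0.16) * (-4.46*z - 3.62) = -8.0726*z^5 - 7.7564*z^4 - 8.4702*z^3 - 7.9548*z^2 - 0.8068*z + 0.5792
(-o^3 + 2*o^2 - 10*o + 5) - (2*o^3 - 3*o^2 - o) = -3*o^3 + 5*o^2 - 9*o + 5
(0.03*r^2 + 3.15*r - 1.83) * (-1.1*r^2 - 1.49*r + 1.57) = -0.033*r^4 - 3.5097*r^3 - 2.6334*r^2 + 7.6722*r - 2.8731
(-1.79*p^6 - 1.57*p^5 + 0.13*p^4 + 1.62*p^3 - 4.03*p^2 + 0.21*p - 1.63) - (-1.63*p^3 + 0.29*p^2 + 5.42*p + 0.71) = -1.79*p^6 - 1.57*p^5 + 0.13*p^4 + 3.25*p^3 - 4.32*p^2 - 5.21*p - 2.34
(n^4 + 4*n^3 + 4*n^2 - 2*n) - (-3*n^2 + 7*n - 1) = n^4 + 4*n^3 + 7*n^2 - 9*n + 1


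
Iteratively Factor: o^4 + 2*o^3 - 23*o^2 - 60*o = (o)*(o^3 + 2*o^2 - 23*o - 60) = o*(o + 3)*(o^2 - o - 20) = o*(o + 3)*(o + 4)*(o - 5)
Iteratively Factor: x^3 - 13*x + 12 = (x - 3)*(x^2 + 3*x - 4) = (x - 3)*(x + 4)*(x - 1)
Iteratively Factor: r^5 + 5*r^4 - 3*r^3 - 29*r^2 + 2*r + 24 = (r - 1)*(r^4 + 6*r^3 + 3*r^2 - 26*r - 24) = (r - 1)*(r + 1)*(r^3 + 5*r^2 - 2*r - 24) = (r - 1)*(r + 1)*(r + 4)*(r^2 + r - 6) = (r - 1)*(r + 1)*(r + 3)*(r + 4)*(r - 2)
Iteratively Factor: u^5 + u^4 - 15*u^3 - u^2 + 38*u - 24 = (u - 3)*(u^4 + 4*u^3 - 3*u^2 - 10*u + 8) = (u - 3)*(u + 2)*(u^3 + 2*u^2 - 7*u + 4) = (u - 3)*(u + 2)*(u + 4)*(u^2 - 2*u + 1) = (u - 3)*(u - 1)*(u + 2)*(u + 4)*(u - 1)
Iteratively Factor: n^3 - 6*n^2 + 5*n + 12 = (n - 4)*(n^2 - 2*n - 3) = (n - 4)*(n - 3)*(n + 1)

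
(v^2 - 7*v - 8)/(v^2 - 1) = (v - 8)/(v - 1)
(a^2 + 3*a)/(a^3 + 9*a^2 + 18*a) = 1/(a + 6)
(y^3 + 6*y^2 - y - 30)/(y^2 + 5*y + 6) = (y^2 + 3*y - 10)/(y + 2)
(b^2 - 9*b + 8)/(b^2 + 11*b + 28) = (b^2 - 9*b + 8)/(b^2 + 11*b + 28)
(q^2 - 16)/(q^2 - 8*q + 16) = (q + 4)/(q - 4)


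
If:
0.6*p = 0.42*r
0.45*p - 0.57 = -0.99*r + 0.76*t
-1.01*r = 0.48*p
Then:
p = 0.00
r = 0.00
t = -0.75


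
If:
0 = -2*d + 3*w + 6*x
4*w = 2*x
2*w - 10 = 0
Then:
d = 75/2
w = 5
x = 10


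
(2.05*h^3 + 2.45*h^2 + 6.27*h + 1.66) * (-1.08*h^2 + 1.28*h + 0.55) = -2.214*h^5 - 0.0220000000000007*h^4 - 2.5081*h^3 + 7.5803*h^2 + 5.5733*h + 0.913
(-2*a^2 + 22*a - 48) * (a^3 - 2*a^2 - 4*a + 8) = -2*a^5 + 26*a^4 - 84*a^3 - 8*a^2 + 368*a - 384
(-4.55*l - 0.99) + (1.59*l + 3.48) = 2.49 - 2.96*l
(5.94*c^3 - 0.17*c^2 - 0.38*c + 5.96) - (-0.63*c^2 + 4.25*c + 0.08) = 5.94*c^3 + 0.46*c^2 - 4.63*c + 5.88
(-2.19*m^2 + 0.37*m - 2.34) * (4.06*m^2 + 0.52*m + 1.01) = -8.8914*m^4 + 0.3634*m^3 - 11.5199*m^2 - 0.8431*m - 2.3634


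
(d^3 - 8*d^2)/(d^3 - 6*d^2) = (d - 8)/(d - 6)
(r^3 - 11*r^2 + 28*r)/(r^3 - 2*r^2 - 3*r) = (-r^2 + 11*r - 28)/(-r^2 + 2*r + 3)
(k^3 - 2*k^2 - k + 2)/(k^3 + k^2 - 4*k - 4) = (k - 1)/(k + 2)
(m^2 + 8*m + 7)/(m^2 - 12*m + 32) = (m^2 + 8*m + 7)/(m^2 - 12*m + 32)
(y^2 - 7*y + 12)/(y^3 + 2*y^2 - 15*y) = (y - 4)/(y*(y + 5))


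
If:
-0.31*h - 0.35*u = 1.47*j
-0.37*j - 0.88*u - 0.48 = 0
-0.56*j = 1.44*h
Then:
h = -0.06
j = 0.16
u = -0.61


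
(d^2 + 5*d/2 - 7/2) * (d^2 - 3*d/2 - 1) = d^4 + d^3 - 33*d^2/4 + 11*d/4 + 7/2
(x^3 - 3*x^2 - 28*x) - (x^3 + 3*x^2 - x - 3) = -6*x^2 - 27*x + 3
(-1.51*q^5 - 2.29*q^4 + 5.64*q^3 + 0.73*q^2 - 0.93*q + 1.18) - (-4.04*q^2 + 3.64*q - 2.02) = -1.51*q^5 - 2.29*q^4 + 5.64*q^3 + 4.77*q^2 - 4.57*q + 3.2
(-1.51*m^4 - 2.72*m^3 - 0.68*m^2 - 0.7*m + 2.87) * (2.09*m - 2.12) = -3.1559*m^5 - 2.4836*m^4 + 4.3452*m^3 - 0.0213999999999996*m^2 + 7.4823*m - 6.0844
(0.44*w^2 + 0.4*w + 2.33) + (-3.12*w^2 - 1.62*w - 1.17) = -2.68*w^2 - 1.22*w + 1.16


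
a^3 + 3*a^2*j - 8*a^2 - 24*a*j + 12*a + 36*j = (a - 6)*(a - 2)*(a + 3*j)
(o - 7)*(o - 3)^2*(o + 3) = o^4 - 10*o^3 + 12*o^2 + 90*o - 189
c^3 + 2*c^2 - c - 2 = (c - 1)*(c + 1)*(c + 2)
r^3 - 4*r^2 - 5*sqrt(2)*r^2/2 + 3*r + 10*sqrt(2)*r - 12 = (r - 4)*(r - 3*sqrt(2)/2)*(r - sqrt(2))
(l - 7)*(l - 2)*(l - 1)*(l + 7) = l^4 - 3*l^3 - 47*l^2 + 147*l - 98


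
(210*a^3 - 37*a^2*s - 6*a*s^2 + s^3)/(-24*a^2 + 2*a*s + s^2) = (35*a^2 - 12*a*s + s^2)/(-4*a + s)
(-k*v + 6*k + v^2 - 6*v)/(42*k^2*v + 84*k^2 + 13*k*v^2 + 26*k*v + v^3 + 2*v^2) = (-k*v + 6*k + v^2 - 6*v)/(42*k^2*v + 84*k^2 + 13*k*v^2 + 26*k*v + v^3 + 2*v^2)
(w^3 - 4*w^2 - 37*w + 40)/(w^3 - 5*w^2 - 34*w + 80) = (w - 1)/(w - 2)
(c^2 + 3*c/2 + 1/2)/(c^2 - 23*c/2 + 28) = (2*c^2 + 3*c + 1)/(2*c^2 - 23*c + 56)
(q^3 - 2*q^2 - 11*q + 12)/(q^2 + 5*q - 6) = (q^2 - q - 12)/(q + 6)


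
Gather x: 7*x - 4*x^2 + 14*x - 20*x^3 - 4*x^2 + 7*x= -20*x^3 - 8*x^2 + 28*x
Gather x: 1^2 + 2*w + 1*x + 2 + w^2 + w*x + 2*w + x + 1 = w^2 + 4*w + x*(w + 2) + 4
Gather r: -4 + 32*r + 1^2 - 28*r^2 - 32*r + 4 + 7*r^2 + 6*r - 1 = -21*r^2 + 6*r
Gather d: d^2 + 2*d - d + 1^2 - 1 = d^2 + d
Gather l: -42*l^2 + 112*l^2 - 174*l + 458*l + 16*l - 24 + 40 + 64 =70*l^2 + 300*l + 80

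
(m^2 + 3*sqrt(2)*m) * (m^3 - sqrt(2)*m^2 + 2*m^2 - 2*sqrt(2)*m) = m^5 + 2*m^4 + 2*sqrt(2)*m^4 - 6*m^3 + 4*sqrt(2)*m^3 - 12*m^2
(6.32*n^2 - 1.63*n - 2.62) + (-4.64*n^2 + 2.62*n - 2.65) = 1.68*n^2 + 0.99*n - 5.27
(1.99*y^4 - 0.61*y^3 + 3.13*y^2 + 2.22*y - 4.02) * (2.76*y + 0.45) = 5.4924*y^5 - 0.7881*y^4 + 8.3643*y^3 + 7.5357*y^2 - 10.0962*y - 1.809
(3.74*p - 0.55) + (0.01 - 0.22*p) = 3.52*p - 0.54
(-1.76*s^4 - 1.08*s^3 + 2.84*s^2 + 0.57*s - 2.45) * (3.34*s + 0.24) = -5.8784*s^5 - 4.0296*s^4 + 9.2264*s^3 + 2.5854*s^2 - 8.0462*s - 0.588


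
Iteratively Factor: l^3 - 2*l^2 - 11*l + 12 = (l - 4)*(l^2 + 2*l - 3) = (l - 4)*(l - 1)*(l + 3)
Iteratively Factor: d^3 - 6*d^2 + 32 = (d - 4)*(d^2 - 2*d - 8) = (d - 4)*(d + 2)*(d - 4)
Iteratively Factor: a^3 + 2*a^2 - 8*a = (a - 2)*(a^2 + 4*a) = a*(a - 2)*(a + 4)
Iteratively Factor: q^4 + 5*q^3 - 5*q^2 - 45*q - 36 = (q + 1)*(q^3 + 4*q^2 - 9*q - 36) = (q + 1)*(q + 3)*(q^2 + q - 12) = (q - 3)*(q + 1)*(q + 3)*(q + 4)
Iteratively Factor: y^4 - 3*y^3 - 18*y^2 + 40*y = (y + 4)*(y^3 - 7*y^2 + 10*y) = y*(y + 4)*(y^2 - 7*y + 10) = y*(y - 5)*(y + 4)*(y - 2)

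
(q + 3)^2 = q^2 + 6*q + 9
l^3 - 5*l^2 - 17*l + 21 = (l - 7)*(l - 1)*(l + 3)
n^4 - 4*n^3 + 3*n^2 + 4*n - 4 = (n - 2)^2*(n - 1)*(n + 1)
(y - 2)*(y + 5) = y^2 + 3*y - 10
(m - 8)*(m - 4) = m^2 - 12*m + 32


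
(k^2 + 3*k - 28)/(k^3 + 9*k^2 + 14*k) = (k - 4)/(k*(k + 2))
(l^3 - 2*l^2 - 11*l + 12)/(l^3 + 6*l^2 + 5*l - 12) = (l - 4)/(l + 4)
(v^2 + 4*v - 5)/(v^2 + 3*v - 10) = (v - 1)/(v - 2)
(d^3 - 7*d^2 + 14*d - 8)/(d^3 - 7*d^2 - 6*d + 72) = (d^2 - 3*d + 2)/(d^2 - 3*d - 18)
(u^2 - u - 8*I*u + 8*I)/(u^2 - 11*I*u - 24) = (u - 1)/(u - 3*I)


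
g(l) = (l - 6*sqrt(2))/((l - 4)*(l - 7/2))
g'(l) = 1/((l - 4)*(l - 7/2)) - (l - 6*sqrt(2))/((l - 4)*(l - 7/2)^2) - (l - 6*sqrt(2))/((l - 4)^2*(l - 7/2))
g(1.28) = -1.19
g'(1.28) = -0.81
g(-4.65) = -0.19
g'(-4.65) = -0.03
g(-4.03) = -0.21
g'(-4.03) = -0.04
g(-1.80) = -0.33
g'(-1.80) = -0.09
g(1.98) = -2.12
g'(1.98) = -2.12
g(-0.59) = -0.48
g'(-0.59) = -0.17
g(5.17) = -1.70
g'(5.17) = 2.98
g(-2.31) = -0.29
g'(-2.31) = -0.07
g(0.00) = -0.61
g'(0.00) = -0.25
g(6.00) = -0.50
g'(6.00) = 0.65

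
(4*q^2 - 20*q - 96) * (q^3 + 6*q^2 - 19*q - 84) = 4*q^5 + 4*q^4 - 292*q^3 - 532*q^2 + 3504*q + 8064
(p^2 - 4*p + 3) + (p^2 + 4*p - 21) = 2*p^2 - 18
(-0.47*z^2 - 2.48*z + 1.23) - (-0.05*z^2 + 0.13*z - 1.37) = -0.42*z^2 - 2.61*z + 2.6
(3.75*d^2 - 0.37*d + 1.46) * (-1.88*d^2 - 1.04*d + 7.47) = -7.05*d^4 - 3.2044*d^3 + 25.6525*d^2 - 4.2823*d + 10.9062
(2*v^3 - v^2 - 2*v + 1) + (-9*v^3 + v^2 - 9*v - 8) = -7*v^3 - 11*v - 7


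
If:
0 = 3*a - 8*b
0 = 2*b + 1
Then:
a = -4/3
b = -1/2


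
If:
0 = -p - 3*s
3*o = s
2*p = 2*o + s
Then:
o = 0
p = 0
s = 0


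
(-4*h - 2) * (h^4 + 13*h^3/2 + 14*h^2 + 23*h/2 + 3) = -4*h^5 - 28*h^4 - 69*h^3 - 74*h^2 - 35*h - 6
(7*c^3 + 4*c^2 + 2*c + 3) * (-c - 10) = -7*c^4 - 74*c^3 - 42*c^2 - 23*c - 30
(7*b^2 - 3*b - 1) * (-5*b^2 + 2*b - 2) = -35*b^4 + 29*b^3 - 15*b^2 + 4*b + 2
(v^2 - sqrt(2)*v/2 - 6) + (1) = v^2 - sqrt(2)*v/2 - 5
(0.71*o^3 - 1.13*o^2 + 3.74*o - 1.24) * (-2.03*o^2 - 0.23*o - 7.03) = -1.4413*o^5 + 2.1306*o^4 - 12.3236*o^3 + 9.6009*o^2 - 26.007*o + 8.7172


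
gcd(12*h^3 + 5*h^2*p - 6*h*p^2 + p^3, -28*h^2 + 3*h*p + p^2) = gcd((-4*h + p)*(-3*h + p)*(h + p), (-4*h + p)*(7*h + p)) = -4*h + p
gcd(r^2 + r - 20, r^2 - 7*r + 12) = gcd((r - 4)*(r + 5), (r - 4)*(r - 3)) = r - 4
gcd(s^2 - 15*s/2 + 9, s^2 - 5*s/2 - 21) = s - 6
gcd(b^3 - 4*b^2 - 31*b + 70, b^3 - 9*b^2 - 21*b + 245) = b^2 - 2*b - 35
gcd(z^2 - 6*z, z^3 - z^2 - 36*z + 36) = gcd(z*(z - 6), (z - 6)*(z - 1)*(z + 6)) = z - 6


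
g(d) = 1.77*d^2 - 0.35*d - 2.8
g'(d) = 3.54*d - 0.35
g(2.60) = 8.26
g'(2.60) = 8.85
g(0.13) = -2.82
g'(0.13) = 0.11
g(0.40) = -2.66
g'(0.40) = 1.07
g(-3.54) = 20.62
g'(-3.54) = -12.88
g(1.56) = 0.96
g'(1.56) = 5.17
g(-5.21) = 47.07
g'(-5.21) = -18.79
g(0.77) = -2.02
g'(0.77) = 2.38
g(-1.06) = -0.44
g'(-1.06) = -4.10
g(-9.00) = 143.72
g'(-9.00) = -32.21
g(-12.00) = 256.28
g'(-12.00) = -42.83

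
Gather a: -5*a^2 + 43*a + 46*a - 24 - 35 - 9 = -5*a^2 + 89*a - 68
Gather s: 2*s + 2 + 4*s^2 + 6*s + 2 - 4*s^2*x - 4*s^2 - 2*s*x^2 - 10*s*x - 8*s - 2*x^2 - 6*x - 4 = -4*s^2*x + s*(-2*x^2 - 10*x) - 2*x^2 - 6*x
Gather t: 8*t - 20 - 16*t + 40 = 20 - 8*t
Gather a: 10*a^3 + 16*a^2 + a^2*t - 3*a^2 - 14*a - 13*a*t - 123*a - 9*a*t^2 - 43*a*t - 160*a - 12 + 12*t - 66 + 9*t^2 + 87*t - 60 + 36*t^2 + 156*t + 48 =10*a^3 + a^2*(t + 13) + a*(-9*t^2 - 56*t - 297) + 45*t^2 + 255*t - 90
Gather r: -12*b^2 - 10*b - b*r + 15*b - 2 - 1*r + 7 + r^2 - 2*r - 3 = -12*b^2 + 5*b + r^2 + r*(-b - 3) + 2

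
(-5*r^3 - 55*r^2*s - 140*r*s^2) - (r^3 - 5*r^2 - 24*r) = -6*r^3 - 55*r^2*s + 5*r^2 - 140*r*s^2 + 24*r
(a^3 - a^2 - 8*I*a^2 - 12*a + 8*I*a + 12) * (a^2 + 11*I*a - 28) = a^5 - a^4 + 3*I*a^4 + 48*a^3 - 3*I*a^3 - 48*a^2 + 92*I*a^2 + 336*a - 92*I*a - 336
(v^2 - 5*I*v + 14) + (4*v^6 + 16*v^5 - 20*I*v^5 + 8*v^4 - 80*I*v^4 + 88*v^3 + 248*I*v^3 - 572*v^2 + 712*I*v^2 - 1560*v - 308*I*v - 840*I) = 4*v^6 + 16*v^5 - 20*I*v^5 + 8*v^4 - 80*I*v^4 + 88*v^3 + 248*I*v^3 - 571*v^2 + 712*I*v^2 - 1560*v - 313*I*v + 14 - 840*I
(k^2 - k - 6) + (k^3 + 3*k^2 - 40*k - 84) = k^3 + 4*k^2 - 41*k - 90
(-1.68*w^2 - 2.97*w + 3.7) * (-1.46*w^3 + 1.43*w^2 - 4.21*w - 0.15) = 2.4528*w^5 + 1.9338*w^4 - 2.5763*w^3 + 18.0467*w^2 - 15.1315*w - 0.555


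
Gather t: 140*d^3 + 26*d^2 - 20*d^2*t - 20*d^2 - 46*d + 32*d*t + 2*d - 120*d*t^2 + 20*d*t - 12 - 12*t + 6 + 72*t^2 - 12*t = 140*d^3 + 6*d^2 - 44*d + t^2*(72 - 120*d) + t*(-20*d^2 + 52*d - 24) - 6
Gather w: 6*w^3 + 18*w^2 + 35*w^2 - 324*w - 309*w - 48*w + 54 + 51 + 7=6*w^3 + 53*w^2 - 681*w + 112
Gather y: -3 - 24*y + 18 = 15 - 24*y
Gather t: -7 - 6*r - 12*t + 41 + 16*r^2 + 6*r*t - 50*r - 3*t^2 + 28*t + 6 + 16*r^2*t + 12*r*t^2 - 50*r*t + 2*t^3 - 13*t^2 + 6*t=16*r^2 - 56*r + 2*t^3 + t^2*(12*r - 16) + t*(16*r^2 - 44*r + 22) + 40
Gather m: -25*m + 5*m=-20*m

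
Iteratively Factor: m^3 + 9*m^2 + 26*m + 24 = (m + 4)*(m^2 + 5*m + 6) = (m + 3)*(m + 4)*(m + 2)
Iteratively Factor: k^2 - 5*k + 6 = (k - 3)*(k - 2)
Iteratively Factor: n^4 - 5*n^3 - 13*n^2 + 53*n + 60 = (n - 4)*(n^3 - n^2 - 17*n - 15) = (n - 5)*(n - 4)*(n^2 + 4*n + 3) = (n - 5)*(n - 4)*(n + 3)*(n + 1)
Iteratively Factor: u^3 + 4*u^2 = (u)*(u^2 + 4*u) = u*(u + 4)*(u)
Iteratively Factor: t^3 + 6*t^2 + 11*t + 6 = (t + 3)*(t^2 + 3*t + 2) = (t + 2)*(t + 3)*(t + 1)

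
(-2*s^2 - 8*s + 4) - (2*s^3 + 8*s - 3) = -2*s^3 - 2*s^2 - 16*s + 7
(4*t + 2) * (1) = 4*t + 2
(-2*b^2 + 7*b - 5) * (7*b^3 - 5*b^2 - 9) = -14*b^5 + 59*b^4 - 70*b^3 + 43*b^2 - 63*b + 45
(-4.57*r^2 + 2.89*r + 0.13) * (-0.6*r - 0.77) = 2.742*r^3 + 1.7849*r^2 - 2.3033*r - 0.1001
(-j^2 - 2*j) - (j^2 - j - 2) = -2*j^2 - j + 2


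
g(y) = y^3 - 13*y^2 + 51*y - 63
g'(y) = 3*y^2 - 26*y + 51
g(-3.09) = -374.22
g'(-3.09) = 159.98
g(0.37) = -45.86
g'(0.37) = 41.79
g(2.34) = -2.03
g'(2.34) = 6.59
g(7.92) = 22.27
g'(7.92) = 33.26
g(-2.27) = -257.45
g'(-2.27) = 125.48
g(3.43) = -0.66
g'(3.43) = -2.89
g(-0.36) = -83.09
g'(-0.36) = 60.75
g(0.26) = -50.60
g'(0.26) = 44.44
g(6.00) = -9.00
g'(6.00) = 3.00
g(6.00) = -9.00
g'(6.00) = 3.00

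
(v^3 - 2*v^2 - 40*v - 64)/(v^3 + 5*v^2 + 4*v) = (v^2 - 6*v - 16)/(v*(v + 1))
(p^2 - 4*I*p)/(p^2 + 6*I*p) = (p - 4*I)/(p + 6*I)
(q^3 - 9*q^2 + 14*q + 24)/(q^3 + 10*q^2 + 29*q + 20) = (q^2 - 10*q + 24)/(q^2 + 9*q + 20)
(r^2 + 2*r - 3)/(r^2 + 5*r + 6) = (r - 1)/(r + 2)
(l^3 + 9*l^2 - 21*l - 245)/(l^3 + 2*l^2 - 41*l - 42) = (l^2 + 2*l - 35)/(l^2 - 5*l - 6)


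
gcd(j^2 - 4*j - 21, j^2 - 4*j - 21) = j^2 - 4*j - 21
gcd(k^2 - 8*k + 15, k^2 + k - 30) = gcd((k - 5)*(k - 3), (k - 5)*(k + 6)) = k - 5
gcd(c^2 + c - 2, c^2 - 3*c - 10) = c + 2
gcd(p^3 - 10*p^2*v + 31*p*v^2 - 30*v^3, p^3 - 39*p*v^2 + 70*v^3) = p^2 - 7*p*v + 10*v^2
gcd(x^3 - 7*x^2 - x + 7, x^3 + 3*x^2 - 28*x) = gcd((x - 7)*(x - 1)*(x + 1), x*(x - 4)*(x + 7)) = 1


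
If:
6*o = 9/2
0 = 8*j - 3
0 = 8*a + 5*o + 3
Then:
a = -27/32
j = 3/8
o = 3/4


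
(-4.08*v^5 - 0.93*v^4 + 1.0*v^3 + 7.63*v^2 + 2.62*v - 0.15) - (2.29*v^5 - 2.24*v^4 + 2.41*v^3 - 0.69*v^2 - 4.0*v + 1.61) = -6.37*v^5 + 1.31*v^4 - 1.41*v^3 + 8.32*v^2 + 6.62*v - 1.76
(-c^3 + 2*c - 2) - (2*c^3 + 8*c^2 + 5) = -3*c^3 - 8*c^2 + 2*c - 7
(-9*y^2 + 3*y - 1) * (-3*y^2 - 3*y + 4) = 27*y^4 + 18*y^3 - 42*y^2 + 15*y - 4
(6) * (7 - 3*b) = 42 - 18*b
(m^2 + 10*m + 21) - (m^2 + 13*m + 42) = -3*m - 21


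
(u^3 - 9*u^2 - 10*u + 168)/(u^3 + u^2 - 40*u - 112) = (u - 6)/(u + 4)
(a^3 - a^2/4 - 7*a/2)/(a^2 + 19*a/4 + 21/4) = a*(a - 2)/(a + 3)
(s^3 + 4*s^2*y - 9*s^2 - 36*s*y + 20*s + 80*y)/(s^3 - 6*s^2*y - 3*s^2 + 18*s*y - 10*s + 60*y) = (-s^2 - 4*s*y + 4*s + 16*y)/(-s^2 + 6*s*y - 2*s + 12*y)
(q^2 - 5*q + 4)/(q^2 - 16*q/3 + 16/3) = 3*(q - 1)/(3*q - 4)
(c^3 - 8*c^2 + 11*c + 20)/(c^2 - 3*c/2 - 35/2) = 2*(c^2 - 3*c - 4)/(2*c + 7)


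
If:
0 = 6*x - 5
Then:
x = 5/6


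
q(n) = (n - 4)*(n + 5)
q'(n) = 2*n + 1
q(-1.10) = -19.89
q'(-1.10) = -1.20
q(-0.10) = -20.09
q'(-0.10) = 0.80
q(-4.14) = -7.00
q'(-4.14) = -7.28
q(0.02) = -19.98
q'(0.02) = 1.04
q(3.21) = -6.49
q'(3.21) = 7.42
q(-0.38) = -20.24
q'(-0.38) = 0.24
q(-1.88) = -18.35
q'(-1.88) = -2.76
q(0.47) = -19.31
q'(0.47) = 1.94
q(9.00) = 70.00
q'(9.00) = 19.00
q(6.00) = 22.00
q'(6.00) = 13.00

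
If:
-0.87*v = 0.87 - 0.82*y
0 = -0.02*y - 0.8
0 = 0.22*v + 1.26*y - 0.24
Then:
No Solution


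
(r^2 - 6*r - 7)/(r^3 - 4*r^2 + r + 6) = (r - 7)/(r^2 - 5*r + 6)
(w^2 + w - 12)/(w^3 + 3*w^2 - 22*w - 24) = (w^2 + w - 12)/(w^3 + 3*w^2 - 22*w - 24)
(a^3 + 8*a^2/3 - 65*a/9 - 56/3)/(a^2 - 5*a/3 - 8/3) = (a^2 + 16*a/3 + 7)/(a + 1)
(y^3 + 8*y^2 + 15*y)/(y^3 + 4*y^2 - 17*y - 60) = y/(y - 4)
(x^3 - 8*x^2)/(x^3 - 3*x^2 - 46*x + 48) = x^2/(x^2 + 5*x - 6)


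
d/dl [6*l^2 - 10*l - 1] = 12*l - 10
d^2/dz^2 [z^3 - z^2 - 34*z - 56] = 6*z - 2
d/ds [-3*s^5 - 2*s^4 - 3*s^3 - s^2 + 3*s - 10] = -15*s^4 - 8*s^3 - 9*s^2 - 2*s + 3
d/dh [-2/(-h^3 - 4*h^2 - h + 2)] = 2*(-3*h^2 - 8*h - 1)/(h^3 + 4*h^2 + h - 2)^2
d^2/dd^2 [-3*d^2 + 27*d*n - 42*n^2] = -6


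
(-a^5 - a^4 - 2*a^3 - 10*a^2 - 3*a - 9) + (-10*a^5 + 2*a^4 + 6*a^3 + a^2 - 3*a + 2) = -11*a^5 + a^4 + 4*a^3 - 9*a^2 - 6*a - 7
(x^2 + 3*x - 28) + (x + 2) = x^2 + 4*x - 26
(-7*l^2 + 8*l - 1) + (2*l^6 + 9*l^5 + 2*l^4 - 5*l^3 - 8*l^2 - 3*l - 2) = 2*l^6 + 9*l^5 + 2*l^4 - 5*l^3 - 15*l^2 + 5*l - 3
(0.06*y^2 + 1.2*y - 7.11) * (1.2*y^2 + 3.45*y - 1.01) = 0.072*y^4 + 1.647*y^3 - 4.4526*y^2 - 25.7415*y + 7.1811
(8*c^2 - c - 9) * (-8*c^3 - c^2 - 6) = -64*c^5 + 73*c^3 - 39*c^2 + 6*c + 54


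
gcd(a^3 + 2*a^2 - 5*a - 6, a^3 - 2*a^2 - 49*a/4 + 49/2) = a - 2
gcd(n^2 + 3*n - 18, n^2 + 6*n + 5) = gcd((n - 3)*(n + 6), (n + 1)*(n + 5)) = 1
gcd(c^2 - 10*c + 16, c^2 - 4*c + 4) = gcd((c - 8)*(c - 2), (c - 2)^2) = c - 2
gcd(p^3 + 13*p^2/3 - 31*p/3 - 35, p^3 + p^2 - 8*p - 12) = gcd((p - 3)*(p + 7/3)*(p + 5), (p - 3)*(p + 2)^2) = p - 3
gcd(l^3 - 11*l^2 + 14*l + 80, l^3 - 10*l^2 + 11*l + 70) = l^2 - 3*l - 10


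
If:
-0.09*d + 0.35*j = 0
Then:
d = 3.88888888888889*j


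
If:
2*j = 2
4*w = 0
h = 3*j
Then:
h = 3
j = 1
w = 0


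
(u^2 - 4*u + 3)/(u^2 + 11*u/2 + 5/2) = 2*(u^2 - 4*u + 3)/(2*u^2 + 11*u + 5)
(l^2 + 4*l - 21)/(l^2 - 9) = (l + 7)/(l + 3)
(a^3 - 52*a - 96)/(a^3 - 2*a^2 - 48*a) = (a + 2)/a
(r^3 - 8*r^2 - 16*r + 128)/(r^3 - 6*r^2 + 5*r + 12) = (r^2 - 4*r - 32)/(r^2 - 2*r - 3)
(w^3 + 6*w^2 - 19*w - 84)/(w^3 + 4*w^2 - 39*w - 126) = (w - 4)/(w - 6)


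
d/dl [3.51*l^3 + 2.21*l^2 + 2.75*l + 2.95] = 10.53*l^2 + 4.42*l + 2.75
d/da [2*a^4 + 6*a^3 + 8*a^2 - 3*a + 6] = 8*a^3 + 18*a^2 + 16*a - 3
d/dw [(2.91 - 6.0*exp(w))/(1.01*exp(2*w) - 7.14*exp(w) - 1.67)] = (6.06*exp(2*w) - 5.8782*exp(w) + 30.7974)*exp(w)/(1.0201*exp(4*w) - 14.4228*exp(3*w) + 47.6062*exp(2*w) + 23.8476*exp(w) + 2.7889)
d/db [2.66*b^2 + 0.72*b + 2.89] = 5.32*b + 0.72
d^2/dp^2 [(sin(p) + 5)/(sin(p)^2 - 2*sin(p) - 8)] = (sin(p)^5 + 22*sin(p)^4 + 16*sin(p)^3 + 134*sin(p)^2 - 4*sin(p) - 88)/(-sin(p)^2 + 2*sin(p) + 8)^3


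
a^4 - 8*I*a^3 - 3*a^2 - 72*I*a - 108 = (a - 6*I)*(a - 3*I)*(a - 2*I)*(a + 3*I)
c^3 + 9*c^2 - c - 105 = (c - 3)*(c + 5)*(c + 7)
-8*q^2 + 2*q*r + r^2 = (-2*q + r)*(4*q + r)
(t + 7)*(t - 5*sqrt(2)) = t^2 - 5*sqrt(2)*t + 7*t - 35*sqrt(2)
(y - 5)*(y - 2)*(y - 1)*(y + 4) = y^4 - 4*y^3 - 15*y^2 + 58*y - 40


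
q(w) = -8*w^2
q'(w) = -16*w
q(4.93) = -194.44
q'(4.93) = -78.88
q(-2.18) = -38.02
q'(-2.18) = 34.88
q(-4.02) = -129.28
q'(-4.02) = 64.32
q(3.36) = -90.32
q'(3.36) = -53.76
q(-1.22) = -11.91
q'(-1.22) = 19.52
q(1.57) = -19.72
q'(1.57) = -25.12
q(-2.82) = -63.62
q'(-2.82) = 45.12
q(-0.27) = -0.58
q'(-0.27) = 4.32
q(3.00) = -72.00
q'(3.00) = -48.00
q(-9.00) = -648.00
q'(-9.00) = 144.00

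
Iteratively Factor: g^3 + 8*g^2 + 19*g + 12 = (g + 1)*(g^2 + 7*g + 12) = (g + 1)*(g + 4)*(g + 3)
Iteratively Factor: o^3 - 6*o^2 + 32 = (o + 2)*(o^2 - 8*o + 16) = (o - 4)*(o + 2)*(o - 4)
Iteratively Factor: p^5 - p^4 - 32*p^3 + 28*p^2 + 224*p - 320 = (p - 2)*(p^4 + p^3 - 30*p^2 - 32*p + 160) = (p - 5)*(p - 2)*(p^3 + 6*p^2 - 32) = (p - 5)*(p - 2)*(p + 4)*(p^2 + 2*p - 8) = (p - 5)*(p - 2)^2*(p + 4)*(p + 4)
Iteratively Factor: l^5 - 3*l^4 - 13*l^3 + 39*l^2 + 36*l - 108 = (l - 3)*(l^4 - 13*l^2 + 36) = (l - 3)*(l + 2)*(l^3 - 2*l^2 - 9*l + 18) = (l - 3)*(l + 2)*(l + 3)*(l^2 - 5*l + 6) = (l - 3)*(l - 2)*(l + 2)*(l + 3)*(l - 3)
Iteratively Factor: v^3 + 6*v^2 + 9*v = (v + 3)*(v^2 + 3*v) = (v + 3)^2*(v)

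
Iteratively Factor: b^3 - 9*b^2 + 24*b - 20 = (b - 2)*(b^2 - 7*b + 10) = (b - 2)^2*(b - 5)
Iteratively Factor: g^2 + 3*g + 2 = (g + 1)*(g + 2)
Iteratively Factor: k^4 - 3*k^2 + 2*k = (k - 1)*(k^3 + k^2 - 2*k) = (k - 1)^2*(k^2 + 2*k) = k*(k - 1)^2*(k + 2)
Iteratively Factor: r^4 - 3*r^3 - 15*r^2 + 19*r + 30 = (r - 2)*(r^3 - r^2 - 17*r - 15) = (r - 2)*(r + 1)*(r^2 - 2*r - 15) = (r - 2)*(r + 1)*(r + 3)*(r - 5)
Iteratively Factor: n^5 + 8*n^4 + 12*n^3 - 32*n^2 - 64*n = (n + 4)*(n^4 + 4*n^3 - 4*n^2 - 16*n) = (n - 2)*(n + 4)*(n^3 + 6*n^2 + 8*n) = (n - 2)*(n + 4)^2*(n^2 + 2*n) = (n - 2)*(n + 2)*(n + 4)^2*(n)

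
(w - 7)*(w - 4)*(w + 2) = w^3 - 9*w^2 + 6*w + 56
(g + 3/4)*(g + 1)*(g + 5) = g^3 + 27*g^2/4 + 19*g/2 + 15/4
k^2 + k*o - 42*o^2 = (k - 6*o)*(k + 7*o)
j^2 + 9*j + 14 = (j + 2)*(j + 7)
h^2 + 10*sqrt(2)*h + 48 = (h + 4*sqrt(2))*(h + 6*sqrt(2))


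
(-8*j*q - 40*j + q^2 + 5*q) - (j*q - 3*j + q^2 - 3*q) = -9*j*q - 37*j + 8*q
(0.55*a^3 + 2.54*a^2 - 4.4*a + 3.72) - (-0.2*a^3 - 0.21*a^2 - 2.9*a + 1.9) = 0.75*a^3 + 2.75*a^2 - 1.5*a + 1.82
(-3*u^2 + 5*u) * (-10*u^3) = 30*u^5 - 50*u^4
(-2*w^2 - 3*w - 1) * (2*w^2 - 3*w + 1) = -4*w^4 + 5*w^2 - 1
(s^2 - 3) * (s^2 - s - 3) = s^4 - s^3 - 6*s^2 + 3*s + 9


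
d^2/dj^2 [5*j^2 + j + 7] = 10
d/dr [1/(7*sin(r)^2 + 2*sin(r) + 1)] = -2*(7*sin(r) + 1)*cos(r)/(7*sin(r)^2 + 2*sin(r) + 1)^2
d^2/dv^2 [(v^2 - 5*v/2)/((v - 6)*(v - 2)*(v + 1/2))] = 2*(8*v^6 - 60*v^5 + 258*v^4 - 821*v^3 + 1800*v^2 - 2700*v + 1248)/(8*v^9 - 180*v^8 + 1542*v^7 - 6111*v^6 + 10176*v^5 - 1116*v^4 - 12320*v^3 + 2736*v^2 + 6912*v + 1728)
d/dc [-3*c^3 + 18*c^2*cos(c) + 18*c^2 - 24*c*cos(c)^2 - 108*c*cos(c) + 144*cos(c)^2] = -18*c^2*sin(c) - 9*c^2 + 108*c*sin(c) + 24*c*sin(2*c) + 36*c*cos(c) + 36*c - 144*sin(2*c) - 24*cos(c)^2 - 108*cos(c)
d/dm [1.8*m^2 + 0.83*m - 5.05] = 3.6*m + 0.83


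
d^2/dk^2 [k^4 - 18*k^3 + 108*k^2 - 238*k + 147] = 12*k^2 - 108*k + 216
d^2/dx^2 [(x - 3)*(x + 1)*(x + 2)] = 6*x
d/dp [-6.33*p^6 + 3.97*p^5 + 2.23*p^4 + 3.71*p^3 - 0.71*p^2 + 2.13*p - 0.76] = -37.98*p^5 + 19.85*p^4 + 8.92*p^3 + 11.13*p^2 - 1.42*p + 2.13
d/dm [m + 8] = 1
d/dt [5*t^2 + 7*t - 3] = 10*t + 7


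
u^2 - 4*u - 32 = (u - 8)*(u + 4)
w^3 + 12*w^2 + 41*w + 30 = (w + 1)*(w + 5)*(w + 6)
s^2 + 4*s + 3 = (s + 1)*(s + 3)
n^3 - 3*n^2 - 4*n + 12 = (n - 3)*(n - 2)*(n + 2)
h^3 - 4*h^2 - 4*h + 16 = (h - 4)*(h - 2)*(h + 2)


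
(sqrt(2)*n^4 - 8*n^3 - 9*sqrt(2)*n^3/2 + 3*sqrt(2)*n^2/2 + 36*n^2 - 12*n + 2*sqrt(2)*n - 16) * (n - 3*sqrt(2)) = sqrt(2)*n^5 - 14*n^4 - 9*sqrt(2)*n^4/2 + 51*sqrt(2)*n^3/2 + 63*n^3 - 106*sqrt(2)*n^2 - 21*n^2 - 28*n + 36*sqrt(2)*n + 48*sqrt(2)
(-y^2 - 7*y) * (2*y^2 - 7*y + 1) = -2*y^4 - 7*y^3 + 48*y^2 - 7*y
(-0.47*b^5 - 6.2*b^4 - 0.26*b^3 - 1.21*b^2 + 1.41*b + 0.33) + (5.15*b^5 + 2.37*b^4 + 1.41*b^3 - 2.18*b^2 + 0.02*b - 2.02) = 4.68*b^5 - 3.83*b^4 + 1.15*b^3 - 3.39*b^2 + 1.43*b - 1.69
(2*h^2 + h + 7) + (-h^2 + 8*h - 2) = h^2 + 9*h + 5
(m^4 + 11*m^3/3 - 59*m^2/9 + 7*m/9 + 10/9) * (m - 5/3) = m^5 + 2*m^4 - 38*m^3/3 + 316*m^2/27 - 5*m/27 - 50/27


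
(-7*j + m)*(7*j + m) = -49*j^2 + m^2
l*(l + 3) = l^2 + 3*l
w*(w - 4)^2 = w^3 - 8*w^2 + 16*w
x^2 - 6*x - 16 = (x - 8)*(x + 2)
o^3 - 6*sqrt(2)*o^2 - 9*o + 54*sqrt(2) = (o - 3)*(o + 3)*(o - 6*sqrt(2))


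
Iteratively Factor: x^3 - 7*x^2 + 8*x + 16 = (x - 4)*(x^2 - 3*x - 4) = (x - 4)^2*(x + 1)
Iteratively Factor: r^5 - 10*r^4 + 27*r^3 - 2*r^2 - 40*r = (r - 4)*(r^4 - 6*r^3 + 3*r^2 + 10*r) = r*(r - 4)*(r^3 - 6*r^2 + 3*r + 10) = r*(r - 5)*(r - 4)*(r^2 - r - 2) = r*(r - 5)*(r - 4)*(r + 1)*(r - 2)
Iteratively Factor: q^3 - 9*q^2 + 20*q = (q)*(q^2 - 9*q + 20) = q*(q - 5)*(q - 4)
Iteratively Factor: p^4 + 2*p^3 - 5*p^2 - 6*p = (p)*(p^3 + 2*p^2 - 5*p - 6) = p*(p - 2)*(p^2 + 4*p + 3) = p*(p - 2)*(p + 3)*(p + 1)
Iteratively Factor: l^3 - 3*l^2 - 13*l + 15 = (l - 1)*(l^2 - 2*l - 15) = (l - 1)*(l + 3)*(l - 5)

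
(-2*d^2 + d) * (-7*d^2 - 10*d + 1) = 14*d^4 + 13*d^3 - 12*d^2 + d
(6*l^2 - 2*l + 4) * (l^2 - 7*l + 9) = 6*l^4 - 44*l^3 + 72*l^2 - 46*l + 36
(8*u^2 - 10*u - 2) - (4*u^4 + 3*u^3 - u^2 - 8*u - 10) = -4*u^4 - 3*u^3 + 9*u^2 - 2*u + 8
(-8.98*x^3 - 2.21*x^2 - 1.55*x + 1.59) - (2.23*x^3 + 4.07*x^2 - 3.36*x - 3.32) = -11.21*x^3 - 6.28*x^2 + 1.81*x + 4.91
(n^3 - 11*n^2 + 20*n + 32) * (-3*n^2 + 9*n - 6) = -3*n^5 + 42*n^4 - 165*n^3 + 150*n^2 + 168*n - 192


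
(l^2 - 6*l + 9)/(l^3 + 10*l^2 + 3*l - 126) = (l - 3)/(l^2 + 13*l + 42)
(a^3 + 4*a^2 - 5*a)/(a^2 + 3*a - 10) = a*(a - 1)/(a - 2)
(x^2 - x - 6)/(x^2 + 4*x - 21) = (x + 2)/(x + 7)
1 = 1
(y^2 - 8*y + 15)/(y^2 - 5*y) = (y - 3)/y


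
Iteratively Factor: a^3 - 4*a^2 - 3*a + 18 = (a - 3)*(a^2 - a - 6) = (a - 3)*(a + 2)*(a - 3)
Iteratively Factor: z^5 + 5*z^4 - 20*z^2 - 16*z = (z)*(z^4 + 5*z^3 - 20*z - 16) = z*(z + 1)*(z^3 + 4*z^2 - 4*z - 16) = z*(z + 1)*(z + 2)*(z^2 + 2*z - 8) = z*(z - 2)*(z + 1)*(z + 2)*(z + 4)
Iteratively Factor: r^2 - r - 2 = (r - 2)*(r + 1)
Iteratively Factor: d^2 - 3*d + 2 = (d - 2)*(d - 1)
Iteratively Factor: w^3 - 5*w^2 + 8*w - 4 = (w - 2)*(w^2 - 3*w + 2) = (w - 2)*(w - 1)*(w - 2)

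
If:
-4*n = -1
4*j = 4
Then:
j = 1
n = 1/4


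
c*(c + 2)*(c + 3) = c^3 + 5*c^2 + 6*c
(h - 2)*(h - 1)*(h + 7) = h^3 + 4*h^2 - 19*h + 14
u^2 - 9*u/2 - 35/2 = (u - 7)*(u + 5/2)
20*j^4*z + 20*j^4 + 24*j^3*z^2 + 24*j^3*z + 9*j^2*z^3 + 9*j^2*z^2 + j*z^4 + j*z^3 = (2*j + z)^2*(5*j + z)*(j*z + j)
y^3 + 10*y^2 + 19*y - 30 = (y - 1)*(y + 5)*(y + 6)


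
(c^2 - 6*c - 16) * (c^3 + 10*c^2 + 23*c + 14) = c^5 + 4*c^4 - 53*c^3 - 284*c^2 - 452*c - 224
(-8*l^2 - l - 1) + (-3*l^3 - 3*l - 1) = -3*l^3 - 8*l^2 - 4*l - 2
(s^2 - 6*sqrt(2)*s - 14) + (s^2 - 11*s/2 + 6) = 2*s^2 - 6*sqrt(2)*s - 11*s/2 - 8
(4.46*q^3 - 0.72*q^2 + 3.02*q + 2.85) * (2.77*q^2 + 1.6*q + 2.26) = 12.3542*q^5 + 5.1416*q^4 + 17.293*q^3 + 11.0993*q^2 + 11.3852*q + 6.441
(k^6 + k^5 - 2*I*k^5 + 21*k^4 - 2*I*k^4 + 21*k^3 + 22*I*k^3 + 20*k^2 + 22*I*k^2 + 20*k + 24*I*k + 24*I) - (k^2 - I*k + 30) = k^6 + k^5 - 2*I*k^5 + 21*k^4 - 2*I*k^4 + 21*k^3 + 22*I*k^3 + 19*k^2 + 22*I*k^2 + 20*k + 25*I*k - 30 + 24*I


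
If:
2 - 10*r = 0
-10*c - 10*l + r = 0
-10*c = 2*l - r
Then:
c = 1/50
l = 0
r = 1/5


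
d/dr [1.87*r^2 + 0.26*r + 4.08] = 3.74*r + 0.26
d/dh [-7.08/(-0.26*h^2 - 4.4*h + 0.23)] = (-3.6816*h - 31.152)/(0.26*h^2 + 4.4*h - 0.23)^2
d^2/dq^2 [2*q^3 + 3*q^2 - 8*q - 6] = 12*q + 6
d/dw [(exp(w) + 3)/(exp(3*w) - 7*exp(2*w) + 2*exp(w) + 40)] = (-(exp(w) + 3)*(3*exp(2*w) - 14*exp(w) + 2) + exp(3*w) - 7*exp(2*w) + 2*exp(w) + 40)*exp(w)/(exp(3*w) - 7*exp(2*w) + 2*exp(w) + 40)^2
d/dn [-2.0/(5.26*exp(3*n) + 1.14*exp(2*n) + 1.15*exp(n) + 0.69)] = (31.56*exp(2*n) + 4.56*exp(n) + 2.3)*exp(n)/(5.26*exp(3*n) + 1.14*exp(2*n) + 1.15*exp(n) + 0.69)^2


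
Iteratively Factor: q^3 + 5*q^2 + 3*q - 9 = (q + 3)*(q^2 + 2*q - 3) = (q - 1)*(q + 3)*(q + 3)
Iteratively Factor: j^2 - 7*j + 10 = (j - 2)*(j - 5)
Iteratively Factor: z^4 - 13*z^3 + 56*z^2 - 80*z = (z - 4)*(z^3 - 9*z^2 + 20*z) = (z - 5)*(z - 4)*(z^2 - 4*z) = z*(z - 5)*(z - 4)*(z - 4)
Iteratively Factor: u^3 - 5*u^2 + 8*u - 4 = (u - 2)*(u^2 - 3*u + 2) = (u - 2)*(u - 1)*(u - 2)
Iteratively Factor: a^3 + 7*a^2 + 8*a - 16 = (a - 1)*(a^2 + 8*a + 16) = (a - 1)*(a + 4)*(a + 4)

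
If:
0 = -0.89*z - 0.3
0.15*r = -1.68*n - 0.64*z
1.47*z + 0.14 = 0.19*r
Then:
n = 0.30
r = -1.87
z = -0.34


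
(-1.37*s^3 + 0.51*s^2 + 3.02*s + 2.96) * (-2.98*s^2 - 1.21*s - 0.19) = 4.0826*s^5 + 0.1379*s^4 - 9.3564*s^3 - 12.5719*s^2 - 4.1554*s - 0.5624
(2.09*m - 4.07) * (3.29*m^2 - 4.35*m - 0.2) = 6.8761*m^3 - 22.4818*m^2 + 17.2865*m + 0.814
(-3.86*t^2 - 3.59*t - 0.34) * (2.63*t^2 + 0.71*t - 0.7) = -10.1518*t^4 - 12.1823*t^3 - 0.7411*t^2 + 2.2716*t + 0.238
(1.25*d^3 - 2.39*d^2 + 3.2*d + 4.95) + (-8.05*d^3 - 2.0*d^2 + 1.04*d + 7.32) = -6.8*d^3 - 4.39*d^2 + 4.24*d + 12.27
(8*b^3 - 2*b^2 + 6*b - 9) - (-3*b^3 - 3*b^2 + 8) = 11*b^3 + b^2 + 6*b - 17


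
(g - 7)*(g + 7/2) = g^2 - 7*g/2 - 49/2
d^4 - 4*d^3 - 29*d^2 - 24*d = d*(d - 8)*(d + 1)*(d + 3)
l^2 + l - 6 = (l - 2)*(l + 3)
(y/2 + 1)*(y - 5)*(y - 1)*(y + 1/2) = y^4/2 - 7*y^3/4 - 9*y^2/2 + 13*y/4 + 5/2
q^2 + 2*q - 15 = (q - 3)*(q + 5)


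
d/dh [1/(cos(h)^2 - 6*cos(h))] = 2*(cos(h) - 3)*sin(h)/((cos(h) - 6)^2*cos(h)^2)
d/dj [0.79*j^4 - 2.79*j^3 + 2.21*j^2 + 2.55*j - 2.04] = 3.16*j^3 - 8.37*j^2 + 4.42*j + 2.55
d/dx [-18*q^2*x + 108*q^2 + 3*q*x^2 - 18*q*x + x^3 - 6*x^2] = -18*q^2 + 6*q*x - 18*q + 3*x^2 - 12*x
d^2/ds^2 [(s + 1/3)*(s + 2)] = 2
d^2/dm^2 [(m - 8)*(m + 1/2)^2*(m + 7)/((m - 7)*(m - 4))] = (2*m^6 - 66*m^5 + 894*m^4 - 6289*m^3 + 18858*m^2 + 10374*m - 126238)/(m^6 - 33*m^5 + 447*m^4 - 3179*m^3 + 12516*m^2 - 25872*m + 21952)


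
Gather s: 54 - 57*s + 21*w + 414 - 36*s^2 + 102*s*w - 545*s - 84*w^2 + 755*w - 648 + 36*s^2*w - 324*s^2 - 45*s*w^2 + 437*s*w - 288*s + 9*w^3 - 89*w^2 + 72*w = s^2*(36*w - 360) + s*(-45*w^2 + 539*w - 890) + 9*w^3 - 173*w^2 + 848*w - 180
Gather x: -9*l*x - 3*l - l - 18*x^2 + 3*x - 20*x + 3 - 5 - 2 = -4*l - 18*x^2 + x*(-9*l - 17) - 4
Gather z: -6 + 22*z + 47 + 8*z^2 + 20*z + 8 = 8*z^2 + 42*z + 49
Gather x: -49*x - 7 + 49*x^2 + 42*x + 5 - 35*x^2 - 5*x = 14*x^2 - 12*x - 2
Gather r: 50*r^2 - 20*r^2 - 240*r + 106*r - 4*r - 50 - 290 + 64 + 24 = 30*r^2 - 138*r - 252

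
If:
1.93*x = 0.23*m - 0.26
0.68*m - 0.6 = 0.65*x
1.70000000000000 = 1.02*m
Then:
No Solution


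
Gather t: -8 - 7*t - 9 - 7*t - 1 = -14*t - 18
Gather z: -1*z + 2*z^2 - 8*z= 2*z^2 - 9*z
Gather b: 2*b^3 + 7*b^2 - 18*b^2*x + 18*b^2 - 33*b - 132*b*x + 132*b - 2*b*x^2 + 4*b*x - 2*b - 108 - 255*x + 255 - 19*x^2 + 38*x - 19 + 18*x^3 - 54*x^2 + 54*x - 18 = 2*b^3 + b^2*(25 - 18*x) + b*(-2*x^2 - 128*x + 97) + 18*x^3 - 73*x^2 - 163*x + 110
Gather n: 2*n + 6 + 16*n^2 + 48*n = 16*n^2 + 50*n + 6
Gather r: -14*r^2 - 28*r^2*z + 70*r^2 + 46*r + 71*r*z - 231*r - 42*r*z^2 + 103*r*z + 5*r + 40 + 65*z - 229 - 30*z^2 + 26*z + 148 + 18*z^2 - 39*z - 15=r^2*(56 - 28*z) + r*(-42*z^2 + 174*z - 180) - 12*z^2 + 52*z - 56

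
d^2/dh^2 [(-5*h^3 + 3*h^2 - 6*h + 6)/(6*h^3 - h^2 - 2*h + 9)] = 2*(78*h^6 - 828*h^5 + 3132*h^4 - 1571*h^3 + 2097*h^2 - 2313*h + 213)/(216*h^9 - 108*h^8 - 198*h^7 + 1043*h^6 - 258*h^5 - 633*h^4 + 1558*h^3 - 135*h^2 - 486*h + 729)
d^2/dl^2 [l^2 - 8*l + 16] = 2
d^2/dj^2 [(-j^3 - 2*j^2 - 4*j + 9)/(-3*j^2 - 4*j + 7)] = 2*(49*j^3 - 201*j^2 + 75*j - 123)/(27*j^6 + 108*j^5 - 45*j^4 - 440*j^3 + 105*j^2 + 588*j - 343)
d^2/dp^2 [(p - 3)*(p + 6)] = 2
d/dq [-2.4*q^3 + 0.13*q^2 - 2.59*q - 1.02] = -7.2*q^2 + 0.26*q - 2.59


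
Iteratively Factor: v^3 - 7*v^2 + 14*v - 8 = (v - 1)*(v^2 - 6*v + 8) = (v - 2)*(v - 1)*(v - 4)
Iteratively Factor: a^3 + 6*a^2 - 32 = (a + 4)*(a^2 + 2*a - 8) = (a + 4)^2*(a - 2)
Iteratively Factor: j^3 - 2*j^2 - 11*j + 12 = (j - 4)*(j^2 + 2*j - 3) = (j - 4)*(j - 1)*(j + 3)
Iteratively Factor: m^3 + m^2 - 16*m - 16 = (m - 4)*(m^2 + 5*m + 4) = (m - 4)*(m + 1)*(m + 4)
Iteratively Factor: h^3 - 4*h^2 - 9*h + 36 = (h - 4)*(h^2 - 9) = (h - 4)*(h + 3)*(h - 3)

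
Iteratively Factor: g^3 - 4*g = (g)*(g^2 - 4) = g*(g - 2)*(g + 2)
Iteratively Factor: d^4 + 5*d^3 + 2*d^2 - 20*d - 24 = (d + 2)*(d^3 + 3*d^2 - 4*d - 12) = (d + 2)^2*(d^2 + d - 6) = (d - 2)*(d + 2)^2*(d + 3)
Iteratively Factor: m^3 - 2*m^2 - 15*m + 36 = (m - 3)*(m^2 + m - 12) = (m - 3)^2*(m + 4)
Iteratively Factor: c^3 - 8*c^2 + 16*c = (c - 4)*(c^2 - 4*c) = (c - 4)^2*(c)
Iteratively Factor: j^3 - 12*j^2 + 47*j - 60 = (j - 4)*(j^2 - 8*j + 15) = (j - 4)*(j - 3)*(j - 5)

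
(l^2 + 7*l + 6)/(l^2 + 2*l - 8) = (l^2 + 7*l + 6)/(l^2 + 2*l - 8)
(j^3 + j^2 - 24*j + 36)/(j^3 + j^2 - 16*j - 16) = (j^3 + j^2 - 24*j + 36)/(j^3 + j^2 - 16*j - 16)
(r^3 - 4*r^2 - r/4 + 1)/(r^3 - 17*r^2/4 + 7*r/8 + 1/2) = 2*(2*r + 1)/(4*r + 1)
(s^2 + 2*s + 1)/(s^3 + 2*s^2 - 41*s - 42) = (s + 1)/(s^2 + s - 42)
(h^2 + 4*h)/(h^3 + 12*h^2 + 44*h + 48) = h/(h^2 + 8*h + 12)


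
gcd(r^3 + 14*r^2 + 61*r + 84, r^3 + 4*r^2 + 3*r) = r + 3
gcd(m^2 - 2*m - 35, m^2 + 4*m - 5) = m + 5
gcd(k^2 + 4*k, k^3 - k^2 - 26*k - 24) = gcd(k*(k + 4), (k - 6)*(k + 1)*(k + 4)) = k + 4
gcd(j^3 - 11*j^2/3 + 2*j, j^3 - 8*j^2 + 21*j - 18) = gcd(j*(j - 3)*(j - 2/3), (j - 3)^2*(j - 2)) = j - 3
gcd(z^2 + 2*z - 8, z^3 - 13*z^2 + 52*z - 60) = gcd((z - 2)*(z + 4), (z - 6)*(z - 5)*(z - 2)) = z - 2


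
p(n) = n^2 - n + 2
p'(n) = 2*n - 1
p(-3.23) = 15.66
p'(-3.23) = -7.46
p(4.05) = 14.35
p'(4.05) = 7.10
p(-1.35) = 5.17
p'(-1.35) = -3.70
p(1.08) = 2.09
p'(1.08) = 1.16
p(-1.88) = 7.41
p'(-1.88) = -4.76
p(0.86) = 1.88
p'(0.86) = 0.72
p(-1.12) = 4.37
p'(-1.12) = -3.24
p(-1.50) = 5.75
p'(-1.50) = -4.00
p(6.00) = 32.00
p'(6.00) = 11.00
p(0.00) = 2.00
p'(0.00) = -1.00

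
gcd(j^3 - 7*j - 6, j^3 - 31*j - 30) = j + 1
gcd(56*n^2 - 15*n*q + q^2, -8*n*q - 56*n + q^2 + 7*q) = -8*n + q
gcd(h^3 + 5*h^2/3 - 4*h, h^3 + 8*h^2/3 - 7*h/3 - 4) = h^2 + 5*h/3 - 4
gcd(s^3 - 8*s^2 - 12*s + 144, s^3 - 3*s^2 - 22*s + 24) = s^2 - 2*s - 24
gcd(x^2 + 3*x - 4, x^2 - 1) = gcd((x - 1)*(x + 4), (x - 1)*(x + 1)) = x - 1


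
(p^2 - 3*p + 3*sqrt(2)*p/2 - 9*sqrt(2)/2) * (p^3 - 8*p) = p^5 - 3*p^4 + 3*sqrt(2)*p^4/2 - 8*p^3 - 9*sqrt(2)*p^3/2 - 12*sqrt(2)*p^2 + 24*p^2 + 36*sqrt(2)*p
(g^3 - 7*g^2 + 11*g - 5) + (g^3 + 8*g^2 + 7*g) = 2*g^3 + g^2 + 18*g - 5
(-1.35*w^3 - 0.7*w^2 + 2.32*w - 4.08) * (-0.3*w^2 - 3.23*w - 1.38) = 0.405*w^5 + 4.5705*w^4 + 3.428*w^3 - 5.3036*w^2 + 9.9768*w + 5.6304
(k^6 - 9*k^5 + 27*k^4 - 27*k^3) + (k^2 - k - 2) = k^6 - 9*k^5 + 27*k^4 - 27*k^3 + k^2 - k - 2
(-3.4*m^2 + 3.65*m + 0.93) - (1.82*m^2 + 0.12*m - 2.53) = -5.22*m^2 + 3.53*m + 3.46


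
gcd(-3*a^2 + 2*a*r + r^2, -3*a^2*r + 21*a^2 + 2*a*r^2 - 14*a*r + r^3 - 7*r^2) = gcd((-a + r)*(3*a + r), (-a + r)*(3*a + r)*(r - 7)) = -3*a^2 + 2*a*r + r^2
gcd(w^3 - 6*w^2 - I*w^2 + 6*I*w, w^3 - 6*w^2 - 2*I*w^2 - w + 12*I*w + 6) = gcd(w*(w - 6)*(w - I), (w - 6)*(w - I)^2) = w^2 + w*(-6 - I) + 6*I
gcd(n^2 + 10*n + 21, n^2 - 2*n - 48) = 1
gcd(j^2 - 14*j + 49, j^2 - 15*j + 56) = j - 7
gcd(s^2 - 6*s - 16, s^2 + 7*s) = 1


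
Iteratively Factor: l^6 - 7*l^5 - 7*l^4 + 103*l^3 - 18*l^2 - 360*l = (l - 3)*(l^5 - 4*l^4 - 19*l^3 + 46*l^2 + 120*l) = (l - 3)*(l + 2)*(l^4 - 6*l^3 - 7*l^2 + 60*l) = (l - 5)*(l - 3)*(l + 2)*(l^3 - l^2 - 12*l) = l*(l - 5)*(l - 3)*(l + 2)*(l^2 - l - 12) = l*(l - 5)*(l - 4)*(l - 3)*(l + 2)*(l + 3)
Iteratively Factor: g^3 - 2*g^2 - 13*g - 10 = (g + 1)*(g^2 - 3*g - 10) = (g + 1)*(g + 2)*(g - 5)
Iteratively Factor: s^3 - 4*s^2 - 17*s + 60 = (s - 5)*(s^2 + s - 12) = (s - 5)*(s - 3)*(s + 4)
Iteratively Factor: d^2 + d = (d)*(d + 1)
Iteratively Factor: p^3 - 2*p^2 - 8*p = (p + 2)*(p^2 - 4*p) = p*(p + 2)*(p - 4)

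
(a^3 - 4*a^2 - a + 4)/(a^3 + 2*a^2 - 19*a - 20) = (a - 1)/(a + 5)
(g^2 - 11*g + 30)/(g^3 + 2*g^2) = (g^2 - 11*g + 30)/(g^2*(g + 2))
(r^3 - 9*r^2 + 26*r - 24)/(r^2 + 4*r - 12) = (r^2 - 7*r + 12)/(r + 6)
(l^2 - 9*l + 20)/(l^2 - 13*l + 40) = (l - 4)/(l - 8)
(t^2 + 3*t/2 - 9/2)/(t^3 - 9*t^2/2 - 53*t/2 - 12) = (2*t - 3)/(2*t^2 - 15*t - 8)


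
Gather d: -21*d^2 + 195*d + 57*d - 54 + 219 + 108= -21*d^2 + 252*d + 273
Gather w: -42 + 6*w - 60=6*w - 102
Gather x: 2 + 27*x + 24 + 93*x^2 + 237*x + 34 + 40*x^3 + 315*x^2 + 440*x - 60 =40*x^3 + 408*x^2 + 704*x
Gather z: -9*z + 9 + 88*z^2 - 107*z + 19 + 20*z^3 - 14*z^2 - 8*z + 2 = 20*z^3 + 74*z^2 - 124*z + 30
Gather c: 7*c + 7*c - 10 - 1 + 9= 14*c - 2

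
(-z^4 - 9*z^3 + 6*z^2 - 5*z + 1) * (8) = -8*z^4 - 72*z^3 + 48*z^2 - 40*z + 8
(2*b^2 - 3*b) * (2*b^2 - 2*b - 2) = 4*b^4 - 10*b^3 + 2*b^2 + 6*b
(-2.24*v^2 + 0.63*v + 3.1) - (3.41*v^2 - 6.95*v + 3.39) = -5.65*v^2 + 7.58*v - 0.29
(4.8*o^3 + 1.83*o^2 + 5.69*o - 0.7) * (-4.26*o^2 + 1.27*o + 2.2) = -20.448*o^5 - 1.6998*o^4 - 11.3553*o^3 + 14.2343*o^2 + 11.629*o - 1.54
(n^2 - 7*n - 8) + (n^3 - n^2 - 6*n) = n^3 - 13*n - 8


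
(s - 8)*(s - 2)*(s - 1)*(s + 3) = s^4 - 8*s^3 - 7*s^2 + 62*s - 48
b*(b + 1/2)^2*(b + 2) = b^4 + 3*b^3 + 9*b^2/4 + b/2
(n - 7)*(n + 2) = n^2 - 5*n - 14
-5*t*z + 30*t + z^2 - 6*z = (-5*t + z)*(z - 6)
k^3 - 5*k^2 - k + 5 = (k - 5)*(k - 1)*(k + 1)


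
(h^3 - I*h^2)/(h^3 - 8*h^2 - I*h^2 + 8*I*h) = h/(h - 8)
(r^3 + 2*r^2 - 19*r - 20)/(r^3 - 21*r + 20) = (r + 1)/(r - 1)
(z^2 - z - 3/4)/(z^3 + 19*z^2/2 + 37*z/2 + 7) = (z - 3/2)/(z^2 + 9*z + 14)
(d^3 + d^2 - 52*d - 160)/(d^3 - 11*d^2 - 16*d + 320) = (d + 4)/(d - 8)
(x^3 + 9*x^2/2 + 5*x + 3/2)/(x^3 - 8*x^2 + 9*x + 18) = (2*x^2 + 7*x + 3)/(2*(x^2 - 9*x + 18))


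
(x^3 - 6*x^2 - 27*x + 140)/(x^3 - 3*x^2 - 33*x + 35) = (x - 4)/(x - 1)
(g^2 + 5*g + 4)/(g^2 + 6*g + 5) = (g + 4)/(g + 5)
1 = 1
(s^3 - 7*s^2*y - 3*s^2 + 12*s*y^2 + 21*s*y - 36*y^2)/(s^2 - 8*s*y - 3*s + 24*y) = (-s^2 + 7*s*y - 12*y^2)/(-s + 8*y)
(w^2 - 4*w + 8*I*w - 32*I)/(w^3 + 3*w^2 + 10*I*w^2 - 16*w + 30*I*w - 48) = (w - 4)/(w^2 + w*(3 + 2*I) + 6*I)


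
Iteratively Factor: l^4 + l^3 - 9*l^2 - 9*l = (l)*(l^3 + l^2 - 9*l - 9) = l*(l - 3)*(l^2 + 4*l + 3) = l*(l - 3)*(l + 3)*(l + 1)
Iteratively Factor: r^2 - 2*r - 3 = (r + 1)*(r - 3)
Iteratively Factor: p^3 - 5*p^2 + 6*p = (p)*(p^2 - 5*p + 6) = p*(p - 3)*(p - 2)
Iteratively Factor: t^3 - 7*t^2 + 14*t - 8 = (t - 1)*(t^2 - 6*t + 8) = (t - 2)*(t - 1)*(t - 4)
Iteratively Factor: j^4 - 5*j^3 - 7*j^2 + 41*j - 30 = (j + 3)*(j^3 - 8*j^2 + 17*j - 10) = (j - 5)*(j + 3)*(j^2 - 3*j + 2) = (j - 5)*(j - 2)*(j + 3)*(j - 1)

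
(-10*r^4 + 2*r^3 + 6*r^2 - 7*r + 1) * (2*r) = -20*r^5 + 4*r^4 + 12*r^3 - 14*r^2 + 2*r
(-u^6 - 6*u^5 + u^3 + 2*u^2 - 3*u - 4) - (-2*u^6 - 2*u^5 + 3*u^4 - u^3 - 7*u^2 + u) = u^6 - 4*u^5 - 3*u^4 + 2*u^3 + 9*u^2 - 4*u - 4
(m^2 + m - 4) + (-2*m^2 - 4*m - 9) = -m^2 - 3*m - 13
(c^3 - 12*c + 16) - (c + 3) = c^3 - 13*c + 13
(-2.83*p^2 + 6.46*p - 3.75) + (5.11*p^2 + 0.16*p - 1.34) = 2.28*p^2 + 6.62*p - 5.09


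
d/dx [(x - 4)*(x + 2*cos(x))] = x + (4 - x)*(2*sin(x) - 1) + 2*cos(x)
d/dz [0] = 0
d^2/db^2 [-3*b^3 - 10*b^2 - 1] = -18*b - 20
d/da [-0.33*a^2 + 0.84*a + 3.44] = 0.84 - 0.66*a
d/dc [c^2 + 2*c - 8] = 2*c + 2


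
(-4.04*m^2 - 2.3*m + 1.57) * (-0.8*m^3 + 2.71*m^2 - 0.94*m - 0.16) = 3.232*m^5 - 9.1084*m^4 - 3.6914*m^3 + 7.0631*m^2 - 1.1078*m - 0.2512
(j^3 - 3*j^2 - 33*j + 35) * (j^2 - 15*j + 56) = j^5 - 18*j^4 + 68*j^3 + 362*j^2 - 2373*j + 1960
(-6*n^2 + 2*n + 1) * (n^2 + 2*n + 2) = -6*n^4 - 10*n^3 - 7*n^2 + 6*n + 2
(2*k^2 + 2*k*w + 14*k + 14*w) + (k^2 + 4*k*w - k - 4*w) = 3*k^2 + 6*k*w + 13*k + 10*w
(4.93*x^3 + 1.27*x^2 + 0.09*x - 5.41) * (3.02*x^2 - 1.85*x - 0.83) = 14.8886*x^5 - 5.2851*x^4 - 6.1696*x^3 - 17.5588*x^2 + 9.9338*x + 4.4903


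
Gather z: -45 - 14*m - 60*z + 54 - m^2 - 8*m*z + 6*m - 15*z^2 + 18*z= -m^2 - 8*m - 15*z^2 + z*(-8*m - 42) + 9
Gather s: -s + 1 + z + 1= -s + z + 2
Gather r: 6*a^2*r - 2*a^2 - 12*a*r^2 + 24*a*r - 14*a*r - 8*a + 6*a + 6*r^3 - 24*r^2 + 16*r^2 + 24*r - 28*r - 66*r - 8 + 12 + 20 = -2*a^2 - 2*a + 6*r^3 + r^2*(-12*a - 8) + r*(6*a^2 + 10*a - 70) + 24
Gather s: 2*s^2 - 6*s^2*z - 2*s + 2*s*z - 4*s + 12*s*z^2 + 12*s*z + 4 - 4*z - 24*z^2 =s^2*(2 - 6*z) + s*(12*z^2 + 14*z - 6) - 24*z^2 - 4*z + 4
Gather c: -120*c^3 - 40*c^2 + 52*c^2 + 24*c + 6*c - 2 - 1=-120*c^3 + 12*c^2 + 30*c - 3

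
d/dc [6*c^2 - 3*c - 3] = 12*c - 3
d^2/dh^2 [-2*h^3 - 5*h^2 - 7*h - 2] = -12*h - 10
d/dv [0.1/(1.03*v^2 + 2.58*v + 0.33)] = (-0.206*v - 0.258)/(1.03*v^2 + 2.58*v + 0.33)^2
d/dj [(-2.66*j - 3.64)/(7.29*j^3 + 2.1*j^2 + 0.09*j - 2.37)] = (38.7828*j^3 + 85.1928*j^2 + 15.288*j + 6.6318)/(53.1441*j^6 + 30.618*j^5 + 5.7222*j^4 - 34.1766*j^3 - 9.9459*j^2 - 0.4266*j + 5.6169)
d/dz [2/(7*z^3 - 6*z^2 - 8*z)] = 2*(-21*z^2 + 12*z + 8)/(z^2*(-7*z^2 + 6*z + 8)^2)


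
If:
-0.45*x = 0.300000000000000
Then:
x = -0.67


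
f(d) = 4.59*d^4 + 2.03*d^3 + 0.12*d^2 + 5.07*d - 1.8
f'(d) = 18.36*d^3 + 6.09*d^2 + 0.24*d + 5.07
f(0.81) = 5.44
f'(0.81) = 19.02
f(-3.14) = 366.82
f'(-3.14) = -504.05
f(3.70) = 981.67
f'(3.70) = 1019.32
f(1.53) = 38.66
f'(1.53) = 85.45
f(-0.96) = -4.45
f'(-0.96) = -5.79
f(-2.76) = 208.79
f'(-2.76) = -335.21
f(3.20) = 563.47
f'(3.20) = 669.82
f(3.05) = 469.58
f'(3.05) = 583.38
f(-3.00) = 301.05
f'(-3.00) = -436.56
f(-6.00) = 5482.26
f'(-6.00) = -3742.89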